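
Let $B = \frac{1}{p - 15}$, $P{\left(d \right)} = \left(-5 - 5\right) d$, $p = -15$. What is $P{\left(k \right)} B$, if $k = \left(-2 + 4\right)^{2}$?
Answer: $\frac{4}{3} \approx 1.3333$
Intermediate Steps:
$k = 4$ ($k = 2^{2} = 4$)
$P{\left(d \right)} = - 10 d$
$B = - \frac{1}{30}$ ($B = \frac{1}{-15 - 15} = \frac{1}{-30} = - \frac{1}{30} \approx -0.033333$)
$P{\left(k \right)} B = \left(-10\right) 4 \left(- \frac{1}{30}\right) = \left(-40\right) \left(- \frac{1}{30}\right) = \frac{4}{3}$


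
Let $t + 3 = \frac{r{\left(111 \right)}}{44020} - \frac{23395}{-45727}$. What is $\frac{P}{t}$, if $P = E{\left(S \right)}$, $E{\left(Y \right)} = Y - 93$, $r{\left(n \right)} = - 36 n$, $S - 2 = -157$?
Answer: $\frac{124799957480}{1297896203} \approx 96.156$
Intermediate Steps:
$S = -155$ ($S = 2 - 157 = -155$)
$E{\left(Y \right)} = -93 + Y$
$P = -248$ ($P = -93 - 155 = -248$)
$t = - \frac{1297896203}{503225635}$ ($t = -3 + \left(\frac{\left(-36\right) 111}{44020} - \frac{23395}{-45727}\right) = -3 - - \frac{211780702}{503225635} = -3 + \left(- \frac{999}{11005} + \frac{23395}{45727}\right) = -3 + \frac{211780702}{503225635} = - \frac{1297896203}{503225635} \approx -2.5792$)
$\frac{P}{t} = - \frac{248}{- \frac{1297896203}{503225635}} = \left(-248\right) \left(- \frac{503225635}{1297896203}\right) = \frac{124799957480}{1297896203}$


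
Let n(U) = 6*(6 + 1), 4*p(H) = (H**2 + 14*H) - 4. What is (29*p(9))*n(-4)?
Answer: 123627/2 ≈ 61814.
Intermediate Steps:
p(H) = -1 + H**2/4 + 7*H/2 (p(H) = ((H**2 + 14*H) - 4)/4 = (-4 + H**2 + 14*H)/4 = -1 + H**2/4 + 7*H/2)
n(U) = 42 (n(U) = 6*7 = 42)
(29*p(9))*n(-4) = (29*(-1 + (1/4)*9**2 + (7/2)*9))*42 = (29*(-1 + (1/4)*81 + 63/2))*42 = (29*(-1 + 81/4 + 63/2))*42 = (29*(203/4))*42 = (5887/4)*42 = 123627/2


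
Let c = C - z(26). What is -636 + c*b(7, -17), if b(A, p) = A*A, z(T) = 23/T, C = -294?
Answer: -392219/26 ≈ -15085.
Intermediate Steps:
c = -7667/26 (c = -294 - 23/26 = -7667/26 ≈ -294.88)
b(A, p) = A²
-636 + c*b(7, -17) = -636 - 7667/26*7² = -636 - 7667/26*49 = -636 - 375683/26 = -392219/26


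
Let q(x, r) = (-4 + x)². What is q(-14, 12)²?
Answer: 104976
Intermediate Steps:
q(-14, 12)² = ((-4 - 14)²)² = ((-18)²)² = 324² = 104976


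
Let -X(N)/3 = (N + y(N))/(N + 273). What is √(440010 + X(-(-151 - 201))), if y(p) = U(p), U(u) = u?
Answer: √275004138/25 ≈ 663.33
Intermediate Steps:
y(p) = p
X(N) = -6*N/(273 + N) (X(N) = -3*(N + N)/(N + 273) = -3*2*N/(273 + N) = -6*N/(273 + N))
√(440010 + X(-(-151 - 201))) = √(440010 - 6*(-(-151 - 201))/(273 - (-151 - 201))) = √(440010 - 6*(-1*(-352))/(273 - 1*(-352))) = √(440010 - 6*352/(273 + 352)) = √(440010 - 6*352/625) = √(440010 - 6*352*1/625) = √(440010 - 2112/625) = √(275004138/625) = √275004138/25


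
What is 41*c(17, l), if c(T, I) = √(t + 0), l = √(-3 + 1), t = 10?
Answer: 41*√10 ≈ 129.65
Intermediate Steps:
l = I*√2 (l = √(-2) = I*√2 ≈ 1.4142*I)
c(T, I) = √10 (c(T, I) = √(10 + 0) = √10)
41*c(17, l) = 41*√10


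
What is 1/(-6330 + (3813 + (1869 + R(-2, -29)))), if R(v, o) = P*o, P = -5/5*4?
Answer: -1/532 ≈ -0.0018797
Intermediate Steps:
P = -4 (P = -5*⅕*4 = -1*4 = -4)
R(v, o) = -4*o
1/(-6330 + (3813 + (1869 + R(-2, -29)))) = 1/(-6330 + (3813 + (1869 - 4*(-29)))) = 1/(-6330 + (3813 + (1869 + 116))) = 1/(-6330 + (3813 + 1985)) = 1/(-6330 + 5798) = 1/(-532) = -1/532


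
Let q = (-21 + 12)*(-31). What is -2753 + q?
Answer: -2474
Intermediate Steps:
q = 279 (q = -9*(-31) = 279)
-2753 + q = -2753 + 279 = -2474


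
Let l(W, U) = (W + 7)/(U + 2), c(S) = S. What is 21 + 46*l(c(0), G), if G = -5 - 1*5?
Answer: -77/4 ≈ -19.250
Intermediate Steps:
G = -10 (G = -5 - 5 = -10)
l(W, U) = (7 + W)/(2 + U)
21 + 46*l(c(0), G) = 21 + 46*((7 + 0)/(2 - 10)) = 21 + 46*(7/(-8)) = 21 + 46*(-⅛*7) = 21 + 46*(-7/8) = 21 - 161/4 = -77/4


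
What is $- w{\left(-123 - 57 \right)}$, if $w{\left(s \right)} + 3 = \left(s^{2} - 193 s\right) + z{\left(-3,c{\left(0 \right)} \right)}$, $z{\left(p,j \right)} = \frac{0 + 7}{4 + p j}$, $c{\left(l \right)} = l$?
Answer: $- \frac{268555}{4} \approx -67139.0$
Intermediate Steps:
$z{\left(p,j \right)} = \frac{7}{4 + j p}$
$w{\left(s \right)} = - \frac{5}{4} + s^{2} - 193 s$ ($w{\left(s \right)} = -3 + \left(\left(s^{2} - 193 s\right) + \frac{7}{4 + 0 \left(-3\right)}\right) = -3 + \left(\left(s^{2} - 193 s\right) + \frac{7}{4 + 0}\right) = -3 + \left(\left(s^{2} - 193 s\right) + \frac{7}{4}\right) = -3 + \left(\frac{7}{4} + s^{2} - 193 s\right) = - \frac{5}{4} + s^{2} - 193 s$)
$- w{\left(-123 - 57 \right)} = - (- \frac{5}{4} + \left(-123 - 57\right)^{2} - 193 \left(-123 - 57\right)) = - (- \frac{5}{4} + \left(-180\right)^{2} - -34740) = - (- \frac{5}{4} + 32400 + 34740) = \left(-1\right) \frac{268555}{4} = - \frac{268555}{4}$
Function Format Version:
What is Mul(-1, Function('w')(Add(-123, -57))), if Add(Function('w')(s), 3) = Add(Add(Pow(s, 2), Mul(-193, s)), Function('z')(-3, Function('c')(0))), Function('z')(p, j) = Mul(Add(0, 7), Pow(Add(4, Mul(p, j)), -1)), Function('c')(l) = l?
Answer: Rational(-268555, 4) ≈ -67139.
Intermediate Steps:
Function('z')(p, j) = Mul(7, Pow(Add(4, Mul(j, p)), -1))
Function('w')(s) = Add(Rational(-5, 4), Pow(s, 2), Mul(-193, s)) (Function('w')(s) = Add(-3, Add(Add(Pow(s, 2), Mul(-193, s)), Mul(7, Pow(Add(4, Mul(0, -3)), -1)))) = Add(-3, Add(Add(Pow(s, 2), Mul(-193, s)), Mul(7, Pow(Add(4, 0), -1)))) = Add(-3, Add(Add(Pow(s, 2), Mul(-193, s)), Mul(7, Pow(4, -1)))) = Add(-3, Add(Add(Pow(s, 2), Mul(-193, s)), Mul(7, Rational(1, 4)))) = Add(-3, Add(Add(Pow(s, 2), Mul(-193, s)), Rational(7, 4))) = Add(-3, Add(Rational(7, 4), Pow(s, 2), Mul(-193, s))) = Add(Rational(-5, 4), Pow(s, 2), Mul(-193, s)))
Mul(-1, Function('w')(Add(-123, -57))) = Mul(-1, Add(Rational(-5, 4), Pow(Add(-123, -57), 2), Mul(-193, Add(-123, -57)))) = Mul(-1, Add(Rational(-5, 4), Pow(-180, 2), Mul(-193, -180))) = Mul(-1, Add(Rational(-5, 4), 32400, 34740)) = Mul(-1, Rational(268555, 4)) = Rational(-268555, 4)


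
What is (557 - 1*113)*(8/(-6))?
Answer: -592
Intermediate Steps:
(557 - 1*113)*(8/(-6)) = (557 - 113)*(8*(-⅙)) = 444*(-4/3) = -592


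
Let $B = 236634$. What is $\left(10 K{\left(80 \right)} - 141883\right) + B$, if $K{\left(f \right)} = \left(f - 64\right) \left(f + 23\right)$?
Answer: $111231$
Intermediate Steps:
$K{\left(f \right)} = \left(-64 + f\right) \left(23 + f\right)$
$\left(10 K{\left(80 \right)} - 141883\right) + B = \left(10 \left(-1472 + 80^{2} - 3280\right) - 141883\right) + 236634 = \left(10 \left(-1472 + 6400 - 3280\right) - 141883\right) + 236634 = \left(10 \cdot 1648 - 141883\right) + 236634 = \left(16480 - 141883\right) + 236634 = -125403 + 236634 = 111231$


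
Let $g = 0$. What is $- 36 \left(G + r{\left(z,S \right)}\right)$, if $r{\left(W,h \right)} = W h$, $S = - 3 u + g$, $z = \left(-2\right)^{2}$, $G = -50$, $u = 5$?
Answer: $3960$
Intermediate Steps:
$z = 4$
$S = -15$ ($S = \left(-3\right) 5 + 0 = -15 + 0 = -15$)
$- 36 \left(G + r{\left(z,S \right)}\right) = - 36 \left(-50 + 4 \left(-15\right)\right) = - 36 \left(-50 - 60\right) = \left(-36\right) \left(-110\right) = 3960$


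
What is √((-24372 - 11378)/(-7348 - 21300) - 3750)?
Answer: 5*I*√7691576185/7162 ≈ 61.227*I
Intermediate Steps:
√((-24372 - 11378)/(-7348 - 21300) - 3750) = √(-35750/(-28648) - 3750) = √(-35750*(-1/28648) - 3750) = √(17875/14324 - 3750) = √(-53697125/14324) = 5*I*√7691576185/7162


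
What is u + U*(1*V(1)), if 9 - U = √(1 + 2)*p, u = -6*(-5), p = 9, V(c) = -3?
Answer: 3 + 27*√3 ≈ 49.765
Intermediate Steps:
u = 30
U = 9 - 9*√3 (U = 9 - √(1 + 2)*9 = 9 - √3*9 = 9 - 9*√3 ≈ -6.5885)
u + U*(1*V(1)) = 30 + (9 - 9*√3)*(1*(-3)) = 30 + (9 - 9*√3)*(-3) = 30 + (-27 + 27*√3) = 3 + 27*√3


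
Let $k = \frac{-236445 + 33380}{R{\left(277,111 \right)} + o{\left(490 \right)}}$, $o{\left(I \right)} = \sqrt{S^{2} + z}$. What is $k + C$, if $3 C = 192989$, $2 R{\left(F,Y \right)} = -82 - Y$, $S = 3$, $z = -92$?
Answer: $\frac{831985431}{12527} + \frac{812260 i \sqrt{83}}{37581} \approx 66415.0 + 196.91 i$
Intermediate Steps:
$o{\left(I \right)} = i \sqrt{83}$ ($o{\left(I \right)} = \sqrt{3^{2} - 92} = \sqrt{9 - 92} = \sqrt{-83} = i \sqrt{83}$)
$R{\left(F,Y \right)} = -41 - \frac{Y}{2}$ ($R{\left(F,Y \right)} = \frac{-82 - Y}{2} = -41 - \frac{Y}{2}$)
$C = \frac{192989}{3}$ ($C = \frac{1}{3} \cdot 192989 = \frac{192989}{3} \approx 64330.0$)
$k = - \frac{203065}{- \frac{193}{2} + i \sqrt{83}}$ ($k = \frac{-236445 + 33380}{\left(-41 - \frac{111}{2}\right) + i \sqrt{83}} = - \frac{203065}{\left(-41 - \frac{111}{2}\right) + i \sqrt{83}} = - \frac{203065}{- \frac{193}{2} + i \sqrt{83}} \approx 2085.7 + 196.91 i$)
$k + C = \left(\frac{78383090}{37581} + \frac{812260 i \sqrt{83}}{37581}\right) + \frac{192989}{3} = \frac{831985431}{12527} + \frac{812260 i \sqrt{83}}{37581}$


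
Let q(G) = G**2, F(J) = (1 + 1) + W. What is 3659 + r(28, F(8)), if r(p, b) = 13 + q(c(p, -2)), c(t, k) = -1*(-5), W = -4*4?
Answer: 3697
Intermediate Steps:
W = -16
F(J) = -14 (F(J) = (1 + 1) - 16 = 2 - 16 = -14)
c(t, k) = 5
r(p, b) = 38 (r(p, b) = 13 + 5**2 = 13 + 25 = 38)
3659 + r(28, F(8)) = 3659 + 38 = 3697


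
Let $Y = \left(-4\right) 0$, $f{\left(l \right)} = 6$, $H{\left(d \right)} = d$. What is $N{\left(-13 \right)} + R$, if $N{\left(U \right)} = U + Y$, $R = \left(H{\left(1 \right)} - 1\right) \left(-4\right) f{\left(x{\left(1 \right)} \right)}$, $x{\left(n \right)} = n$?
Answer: $-13$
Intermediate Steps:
$Y = 0$
$R = 0$ ($R = \left(1 - 1\right) \left(-4\right) 6 = 0 \left(-4\right) 6 = 0 \cdot 6 = 0$)
$N{\left(U \right)} = U$ ($N{\left(U \right)} = U + 0 = U$)
$N{\left(-13 \right)} + R = -13 + 0 = -13$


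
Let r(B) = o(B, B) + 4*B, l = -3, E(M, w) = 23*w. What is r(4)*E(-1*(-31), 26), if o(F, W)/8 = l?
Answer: -4784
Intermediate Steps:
o(F, W) = -24 (o(F, W) = 8*(-3) = -24)
r(B) = -24 + 4*B
r(4)*E(-1*(-31), 26) = (-24 + 4*4)*(23*26) = (-24 + 16)*598 = -8*598 = -4784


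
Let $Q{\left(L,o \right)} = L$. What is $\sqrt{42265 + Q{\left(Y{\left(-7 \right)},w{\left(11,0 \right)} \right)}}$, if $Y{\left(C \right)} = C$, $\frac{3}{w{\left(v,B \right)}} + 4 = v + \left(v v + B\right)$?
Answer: $\sqrt{42258} \approx 205.57$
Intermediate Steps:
$w{\left(v,B \right)} = \frac{3}{-4 + B + v + v^{2}}$ ($w{\left(v,B \right)} = \frac{3}{-4 + \left(v + \left(v v + B\right)\right)} = \frac{3}{-4 + \left(v + \left(v^{2} + B\right)\right)} = \frac{3}{-4 + \left(v + \left(B + v^{2}\right)\right)} = \frac{3}{-4 + \left(B + v + v^{2}\right)} = \frac{3}{-4 + B + v + v^{2}}$)
$\sqrt{42265 + Q{\left(Y{\left(-7 \right)},w{\left(11,0 \right)} \right)}} = \sqrt{42265 - 7} = \sqrt{42258}$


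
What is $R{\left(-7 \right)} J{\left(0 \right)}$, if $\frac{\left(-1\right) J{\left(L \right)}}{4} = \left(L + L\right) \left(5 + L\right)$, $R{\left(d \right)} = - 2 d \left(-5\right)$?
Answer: $0$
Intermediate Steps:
$R{\left(d \right)} = 10 d$
$J{\left(L \right)} = - 8 L \left(5 + L\right)$ ($J{\left(L \right)} = - 4 \left(L + L\right) \left(5 + L\right) = - 4 \cdot 2 L \left(5 + L\right) = - 8 L \left(5 + L\right)$)
$R{\left(-7 \right)} J{\left(0 \right)} = 10 \left(-7\right) \left(\left(-8\right) 0 \left(5 + 0\right)\right) = - 70 \left(\left(-8\right) 0 \cdot 5\right) = \left(-70\right) 0 = 0$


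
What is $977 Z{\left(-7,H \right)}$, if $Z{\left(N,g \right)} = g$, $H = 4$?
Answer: $3908$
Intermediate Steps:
$977 Z{\left(-7,H \right)} = 977 \cdot 4 = 3908$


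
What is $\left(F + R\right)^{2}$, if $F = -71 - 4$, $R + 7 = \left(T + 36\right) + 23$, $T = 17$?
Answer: $36$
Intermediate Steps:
$R = 69$ ($R = -7 + \left(\left(17 + 36\right) + 23\right) = -7 + \left(53 + 23\right) = -7 + 76 = 69$)
$F = -75$
$\left(F + R\right)^{2} = \left(-75 + 69\right)^{2} = \left(-6\right)^{2} = 36$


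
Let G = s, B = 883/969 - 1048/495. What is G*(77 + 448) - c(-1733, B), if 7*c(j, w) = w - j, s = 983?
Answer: 577311671729/1119195 ≈ 5.1583e+5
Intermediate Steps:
B = -192809/159885 (B = 883*(1/969) - 1048*1/495 = 883/969 - 1048/495 = -192809/159885 ≈ -1.2059)
c(j, w) = -j/7 + w/7 (c(j, w) = (w - j)/7 = -j/7 + w/7)
G = 983
G*(77 + 448) - c(-1733, B) = 983*(77 + 448) - (-1/7*(-1733) + (1/7)*(-192809/159885)) = 983*525 - (1733/7 - 192809/1119195) = 516075 - 1*276887896/1119195 = 516075 - 276887896/1119195 = 577311671729/1119195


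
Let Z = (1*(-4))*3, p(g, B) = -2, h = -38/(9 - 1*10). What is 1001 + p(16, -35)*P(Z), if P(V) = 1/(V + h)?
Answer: 13012/13 ≈ 1000.9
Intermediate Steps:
h = 38 (h = -38/(9 - 10) = -38/(-1) = -38*(-1) = 38)
Z = -12 (Z = -4*3 = -12)
P(V) = 1/(38 + V) (P(V) = 1/(V + 38) = 1/(38 + V))
1001 + p(16, -35)*P(Z) = 1001 - 2/(38 - 12) = 1001 - 2/26 = 1001 - 2*1/26 = 1001 - 1/13 = 13012/13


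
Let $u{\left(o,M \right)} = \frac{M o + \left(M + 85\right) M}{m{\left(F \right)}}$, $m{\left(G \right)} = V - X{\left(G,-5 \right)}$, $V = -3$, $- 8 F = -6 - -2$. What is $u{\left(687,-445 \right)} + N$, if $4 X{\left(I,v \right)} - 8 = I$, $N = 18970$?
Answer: $\frac{1941890}{41} \approx 47363.0$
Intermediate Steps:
$X{\left(I,v \right)} = 2 + \frac{I}{4}$
$F = \frac{1}{2}$ ($F = - \frac{-6 - -2}{8} = - \frac{-6 + 2}{8} = \left(- \frac{1}{8}\right) \left(-4\right) = \frac{1}{2} \approx 0.5$)
$m{\left(G \right)} = -5 - \frac{G}{4}$ ($m{\left(G \right)} = -3 - \left(2 + \frac{G}{4}\right) = -5 - \frac{G}{4}$)
$u{\left(o,M \right)} = - \frac{8 M o}{41} - \frac{8 M \left(85 + M\right)}{41}$ ($u{\left(o,M \right)} = \frac{M o + \left(M + 85\right) M}{-5 - \frac{1}{8}} = \frac{M o + \left(85 + M\right) M}{-5 - \frac{1}{8}} = \frac{M o + M \left(85 + M\right)}{- \frac{41}{8}} = \left(M o + M \left(85 + M\right)\right) \left(- \frac{8}{41}\right) = - \frac{8 M o}{41} - \frac{8 M \left(85 + M\right)}{41}$)
$u{\left(687,-445 \right)} + N = \left(- \frac{8}{41}\right) \left(-445\right) \left(85 - 445 + 687\right) + 18970 = \left(- \frac{8}{41}\right) \left(-445\right) 327 + 18970 = \frac{1164120}{41} + 18970 = \frac{1941890}{41}$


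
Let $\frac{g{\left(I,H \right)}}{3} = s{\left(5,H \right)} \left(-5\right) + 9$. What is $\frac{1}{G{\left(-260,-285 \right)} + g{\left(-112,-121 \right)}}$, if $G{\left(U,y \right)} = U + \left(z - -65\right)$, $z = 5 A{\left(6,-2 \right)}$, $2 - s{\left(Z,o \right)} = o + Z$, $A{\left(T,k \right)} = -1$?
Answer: $- \frac{1}{1943} \approx -0.00051467$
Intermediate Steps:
$s{\left(Z,o \right)} = 2 - Z - o$ ($s{\left(Z,o \right)} = 2 - \left(o + Z\right) = 2 - \left(Z + o\right) = 2 - Z - o$)
$z = -5$ ($z = 5 \left(-1\right) = -5$)
$G{\left(U,y \right)} = 60 + U$ ($G{\left(U,y \right)} = U - -60 = U + \left(-5 + 65\right) = U + 60 = 60 + U$)
$g{\left(I,H \right)} = 72 + 15 H$ ($g{\left(I,H \right)} = 3 \left(\left(2 - 5 - H\right) \left(-5\right) + 9\right) = 3 \left(\left(-3 - H\right) \left(-5\right) + 9\right) = 3 \left(\left(15 + 5 H\right) + 9\right) = 3 \left(24 + 5 H\right) = 72 + 15 H$)
$\frac{1}{G{\left(-260,-285 \right)} + g{\left(-112,-121 \right)}} = \frac{1}{\left(60 - 260\right) + \left(72 + 15 \left(-121\right)\right)} = \frac{1}{-200 + \left(72 - 1815\right)} = \frac{1}{-200 - 1743} = \frac{1}{-1943} = - \frac{1}{1943}$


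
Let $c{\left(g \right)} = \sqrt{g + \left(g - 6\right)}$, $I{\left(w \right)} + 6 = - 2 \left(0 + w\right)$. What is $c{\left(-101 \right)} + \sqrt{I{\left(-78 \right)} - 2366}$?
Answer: $2 i \left(\sqrt{554} + 2 \sqrt{13}\right) \approx 61.497 i$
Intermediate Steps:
$I{\left(w \right)} = -6 - 2 w$ ($I{\left(w \right)} = -6 - 2 \left(0 + w\right) = -6 - 2 w$)
$c{\left(g \right)} = \sqrt{-6 + 2 g}$ ($c{\left(g \right)} = \sqrt{g + \left(-6 + g\right)} = \sqrt{-6 + 2 g}$)
$c{\left(-101 \right)} + \sqrt{I{\left(-78 \right)} - 2366} = \sqrt{-6 + 2 \left(-101\right)} + \sqrt{\left(-6 - -156\right) - 2366} = \sqrt{-6 - 202} + \sqrt{\left(-6 + 156\right) - 2366} = \sqrt{-208} + \sqrt{150 - 2366} = 4 i \sqrt{13} + \sqrt{-2216} = 4 i \sqrt{13} + 2 i \sqrt{554} = 2 i \sqrt{554} + 4 i \sqrt{13}$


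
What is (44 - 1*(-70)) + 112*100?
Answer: 11314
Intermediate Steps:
(44 - 1*(-70)) + 112*100 = (44 + 70) + 11200 = 114 + 11200 = 11314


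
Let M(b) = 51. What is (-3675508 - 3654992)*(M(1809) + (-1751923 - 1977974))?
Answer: 27341636103000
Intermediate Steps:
(-3675508 - 3654992)*(M(1809) + (-1751923 - 1977974)) = (-3675508 - 3654992)*(51 + (-1751923 - 1977974)) = -7330500*(51 - 3729897) = -7330500*(-3729846) = 27341636103000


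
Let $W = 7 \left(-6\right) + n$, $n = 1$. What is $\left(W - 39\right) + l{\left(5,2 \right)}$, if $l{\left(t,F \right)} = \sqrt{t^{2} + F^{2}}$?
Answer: $-80 + \sqrt{29} \approx -74.615$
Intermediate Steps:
$l{\left(t,F \right)} = \sqrt{F^{2} + t^{2}}$
$W = -41$ ($W = 7 \left(-6\right) + 1 = -42 + 1 = -41$)
$\left(W - 39\right) + l{\left(5,2 \right)} = \left(-41 - 39\right) + \sqrt{2^{2} + 5^{2}} = -80 + \sqrt{4 + 25} = -80 + \sqrt{29}$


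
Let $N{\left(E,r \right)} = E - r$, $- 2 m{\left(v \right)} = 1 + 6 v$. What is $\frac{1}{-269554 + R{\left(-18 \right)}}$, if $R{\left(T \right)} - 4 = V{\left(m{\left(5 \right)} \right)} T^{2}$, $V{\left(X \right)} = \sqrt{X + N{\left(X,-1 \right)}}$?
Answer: $- \frac{2995}{807337242} - \frac{i \sqrt{30}}{224260345} \approx -3.7097 \cdot 10^{-6} - 2.4424 \cdot 10^{-8} i$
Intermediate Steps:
$m{\left(v \right)} = - \frac{1}{2} - 3 v$ ($m{\left(v \right)} = - \frac{1 + 6 v}{2} = - \frac{1}{2} - 3 v$)
$V{\left(X \right)} = \sqrt{1 + 2 X}$ ($V{\left(X \right)} = \sqrt{X + \left(X - -1\right)} = \sqrt{X + \left(X + 1\right)} = \sqrt{X + \left(1 + X\right)} = \sqrt{1 + 2 X}$)
$R{\left(T \right)} = 4 + i \sqrt{30} T^{2}$ ($R{\left(T \right)} = 4 + \sqrt{1 + 2 \left(- \frac{1}{2} - 15\right)} T^{2} = 4 + \sqrt{1 + 2 \left(- \frac{31}{2}\right)} T^{2} = 4 + \sqrt{1 - 31} T^{2} = 4 + \sqrt{-30} T^{2} = 4 + i \sqrt{30} T^{2}$)
$\frac{1}{-269554 + R{\left(-18 \right)}} = \frac{1}{-269554 + \left(4 + i \sqrt{30} \left(-18\right)^{2}\right)} = \frac{1}{-269554 + \left(4 + i \sqrt{30} \cdot 324\right)} = \frac{1}{-269554 + \left(4 + 324 i \sqrt{30}\right)} = \frac{1}{-269550 + 324 i \sqrt{30}}$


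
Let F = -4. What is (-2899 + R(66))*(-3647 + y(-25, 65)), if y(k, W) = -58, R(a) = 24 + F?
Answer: 10666695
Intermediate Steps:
R(a) = 20 (R(a) = 24 - 4 = 20)
(-2899 + R(66))*(-3647 + y(-25, 65)) = (-2899 + 20)*(-3647 - 58) = -2879*(-3705) = 10666695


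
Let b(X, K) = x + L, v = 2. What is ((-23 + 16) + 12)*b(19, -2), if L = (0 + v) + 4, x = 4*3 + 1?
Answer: 95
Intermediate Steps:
x = 13 (x = 12 + 1 = 13)
L = 6 (L = (0 + 2) + 4 = 2 + 4 = 6)
b(X, K) = 19 (b(X, K) = 13 + 6 = 19)
((-23 + 16) + 12)*b(19, -2) = ((-23 + 16) + 12)*19 = (-7 + 12)*19 = 5*19 = 95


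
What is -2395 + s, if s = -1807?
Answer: -4202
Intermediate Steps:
-2395 + s = -2395 - 1807 = -4202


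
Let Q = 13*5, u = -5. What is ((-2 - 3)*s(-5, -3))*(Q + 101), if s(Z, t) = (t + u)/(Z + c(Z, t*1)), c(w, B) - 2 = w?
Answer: -830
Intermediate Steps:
c(w, B) = 2 + w
s(Z, t) = (-5 + t)/(2 + 2*Z) (s(Z, t) = (t - 5)/(Z + (2 + Z)) = (-5 + t)/(2 + 2*Z))
Q = 65
((-2 - 3)*s(-5, -3))*(Q + 101) = ((-2 - 3)*((-5 - 3)/(2*(1 - 5))))*(65 + 101) = -5*(-8)/(2*(-4))*166 = -5*(-1)*(-8)/(2*4)*166 = -5*1*166 = -5*166 = -830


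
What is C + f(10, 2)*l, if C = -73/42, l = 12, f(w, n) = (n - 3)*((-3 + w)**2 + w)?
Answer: -29809/42 ≈ -709.74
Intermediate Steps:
f(w, n) = (-3 + n)*(w + (-3 + w)**2)
C = -73/42 (C = -73*1/42 = -73/42 ≈ -1.7381)
C + f(10, 2)*l = -73/42 + (-3*10 - 3*(-3 + 10)**2 + 2*10 + 2*(-3 + 10)**2)*12 = -73/42 + (-30 - 3*7**2 + 20 + 2*7**2)*12 = -73/42 + (-30 - 3*49 + 20 + 2*49)*12 = -73/42 + (-30 - 147 + 20 + 98)*12 = -73/42 - 59*12 = -73/42 - 708 = -29809/42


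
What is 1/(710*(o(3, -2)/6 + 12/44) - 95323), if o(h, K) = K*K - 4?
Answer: -11/1046423 ≈ -1.0512e-5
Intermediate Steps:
o(h, K) = -4 + K² (o(h, K) = K² - 4 = -4 + K²)
1/(710*(o(3, -2)/6 + 12/44) - 95323) = 1/(710*((-4 + (-2)²)/6 + 12/44) - 95323) = 1/(710*((-4 + 4)*(⅙) + 12*(1/44)) - 95323) = 1/(710*(0*(⅙) + 3/11) - 95323) = 1/(710*(0 + 3/11) - 95323) = 1/(710*(3/11) - 95323) = 1/(2130/11 - 95323) = 1/(-1046423/11) = -11/1046423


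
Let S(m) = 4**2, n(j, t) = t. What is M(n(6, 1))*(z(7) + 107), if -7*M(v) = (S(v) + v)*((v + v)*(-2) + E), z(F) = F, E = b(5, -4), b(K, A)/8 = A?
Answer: 69768/7 ≈ 9966.9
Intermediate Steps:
b(K, A) = 8*A
E = -32 (E = 8*(-4) = -32)
S(m) = 16
M(v) = -(-32 - 4*v)*(16 + v)/7 (M(v) = -(16 + v)*((v + v)*(-2) - 32)/7 = -(16 + v)*((2*v)*(-2) - 32)/7 = -(16 + v)*(-4*v - 32)/7 = -(16 + v)*(-32 - 4*v)/7 = -(-32 - 4*v)*(16 + v)/7)
M(n(6, 1))*(z(7) + 107) = (512/7 + (4/7)*1**2 + (96/7)*1)*(7 + 107) = (512/7 + (4/7)*1 + 96/7)*114 = (512/7 + 4/7 + 96/7)*114 = (612/7)*114 = 69768/7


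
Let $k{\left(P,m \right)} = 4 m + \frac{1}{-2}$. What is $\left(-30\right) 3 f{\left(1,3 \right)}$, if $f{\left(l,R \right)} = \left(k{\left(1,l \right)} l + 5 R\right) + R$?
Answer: $-1935$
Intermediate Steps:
$k{\left(P,m \right)} = - \frac{1}{2} + 4 m$ ($k{\left(P,m \right)} = 4 m - \frac{1}{2} = - \frac{1}{2} + 4 m$)
$f{\left(l,R \right)} = 6 R + l \left(- \frac{1}{2} + 4 l\right)$ ($f{\left(l,R \right)} = \left(\left(- \frac{1}{2} + 4 l\right) l + 5 R\right) + R = \left(l \left(- \frac{1}{2} + 4 l\right) + 5 R\right) + R = \left(5 R + l \left(- \frac{1}{2} + 4 l\right)\right) + R = 6 R + l \left(- \frac{1}{2} + 4 l\right)$)
$\left(-30\right) 3 f{\left(1,3 \right)} = \left(-30\right) 3 \left(6 \cdot 3 + \frac{1}{2} \cdot 1 \left(-1 + 8 \cdot 1\right)\right) = - 90 \left(18 + \frac{1}{2} \cdot 1 \left(-1 + 8\right)\right) = - 90 \left(18 + \frac{1}{2} \cdot 1 \cdot 7\right) = - 90 \left(18 + \frac{7}{2}\right) = \left(-90\right) \frac{43}{2} = -1935$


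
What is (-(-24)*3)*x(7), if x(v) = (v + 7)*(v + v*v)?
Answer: 56448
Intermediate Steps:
x(v) = (7 + v)*(v + v²)
(-(-24)*3)*x(7) = (-(-24)*3)*(7*(7 + 7² + 8*7)) = (-24*(-3))*(7*(7 + 49 + 56)) = 72*(7*112) = 72*784 = 56448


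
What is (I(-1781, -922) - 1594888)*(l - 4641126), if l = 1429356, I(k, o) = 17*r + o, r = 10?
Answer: 5124828682800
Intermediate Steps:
I(k, o) = 170 + o (I(k, o) = 17*10 + o = 170 + o)
(I(-1781, -922) - 1594888)*(l - 4641126) = ((170 - 922) - 1594888)*(1429356 - 4641126) = (-752 - 1594888)*(-3211770) = -1595640*(-3211770) = 5124828682800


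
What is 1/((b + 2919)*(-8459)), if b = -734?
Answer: -1/18482915 ≈ -5.4104e-8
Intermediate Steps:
1/((b + 2919)*(-8459)) = 1/((-734 + 2919)*(-8459)) = -1/8459/2185 = (1/2185)*(-1/8459) = -1/18482915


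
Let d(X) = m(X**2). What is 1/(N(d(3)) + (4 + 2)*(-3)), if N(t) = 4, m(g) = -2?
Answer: -1/14 ≈ -0.071429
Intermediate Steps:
d(X) = -2
1/(N(d(3)) + (4 + 2)*(-3)) = 1/(4 + (4 + 2)*(-3)) = 1/(4 + 6*(-3)) = 1/(4 - 18) = 1/(-14) = -1/14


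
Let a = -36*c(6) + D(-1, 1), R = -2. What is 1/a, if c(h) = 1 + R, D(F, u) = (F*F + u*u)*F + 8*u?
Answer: 1/42 ≈ 0.023810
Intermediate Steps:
D(F, u) = 8*u + F*(F² + u²) (D(F, u) = (F² + u²)*F + 8*u = F*(F² + u²) + 8*u = 8*u + F*(F² + u²))
c(h) = -1 (c(h) = 1 - 2 = -1)
a = 42 (a = -36*(-1) + ((-1)³ + 8*1 - 1*1²) = 36 + (-1 + 8 - 1*1) = 36 + (-1 + 8 - 1) = 36 + 6 = 42)
1/a = 1/42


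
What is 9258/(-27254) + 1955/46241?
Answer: -187408804/630126107 ≈ -0.29741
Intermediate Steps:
9258/(-27254) + 1955/46241 = 9258*(-1/27254) + 1955*(1/46241) = -4629/13627 + 1955/46241 = -187408804/630126107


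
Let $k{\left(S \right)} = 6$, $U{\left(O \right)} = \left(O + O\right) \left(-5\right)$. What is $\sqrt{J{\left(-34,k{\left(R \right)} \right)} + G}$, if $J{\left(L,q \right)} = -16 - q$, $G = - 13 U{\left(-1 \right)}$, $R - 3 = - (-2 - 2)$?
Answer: $2 i \sqrt{38} \approx 12.329 i$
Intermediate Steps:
$R = 7$ ($R = 3 - \left(-2 - 2\right) = 3 - -4 = 3 + 4 = 7$)
$U{\left(O \right)} = - 10 O$ ($U{\left(O \right)} = 2 O \left(-5\right) = - 10 O$)
$G = -130$ ($G = - 13 \left(\left(-10\right) \left(-1\right)\right) = \left(-13\right) 10 = -130$)
$\sqrt{J{\left(-34,k{\left(R \right)} \right)} + G} = \sqrt{\left(-16 - 6\right) - 130} = \sqrt{-22 - 130} = \sqrt{-152} = 2 i \sqrt{38}$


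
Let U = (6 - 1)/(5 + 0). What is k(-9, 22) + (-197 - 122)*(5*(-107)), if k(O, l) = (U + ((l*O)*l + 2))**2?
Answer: 19119274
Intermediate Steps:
U = 1 (U = 5/5 = 5*(1/5) = 1)
k(O, l) = (3 + O*l**2)**2 (k(O, l) = (1 + ((l*O)*l + 2))**2 = (1 + ((O*l)*l + 2))**2 = (1 + (O*l**2 + 2))**2 = (1 + (2 + O*l**2))**2 = (3 + O*l**2)**2)
k(-9, 22) + (-197 - 122)*(5*(-107)) = (3 - 9*22**2)**2 + (-197 - 122)*(5*(-107)) = (3 - 9*484)**2 - 319*(-535) = (3 - 4356)**2 + 170665 = (-4353)**2 + 170665 = 18948609 + 170665 = 19119274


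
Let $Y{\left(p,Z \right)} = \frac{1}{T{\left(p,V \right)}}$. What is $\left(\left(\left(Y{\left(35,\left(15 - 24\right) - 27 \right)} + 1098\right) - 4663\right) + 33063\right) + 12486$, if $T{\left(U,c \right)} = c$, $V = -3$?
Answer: $\frac{125951}{3} \approx 41984.0$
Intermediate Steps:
$Y{\left(p,Z \right)} = - \frac{1}{3}$ ($Y{\left(p,Z \right)} = \frac{1}{-3} = - \frac{1}{3}$)
$\left(\left(\left(Y{\left(35,\left(15 - 24\right) - 27 \right)} + 1098\right) - 4663\right) + 33063\right) + 12486 = \left(\left(\left(- \frac{1}{3} + 1098\right) - 4663\right) + 33063\right) + 12486 = \left(\left(\frac{3293}{3} - 4663\right) + 33063\right) + 12486 = \left(- \frac{10696}{3} + 33063\right) + 12486 = \frac{88493}{3} + 12486 = \frac{125951}{3}$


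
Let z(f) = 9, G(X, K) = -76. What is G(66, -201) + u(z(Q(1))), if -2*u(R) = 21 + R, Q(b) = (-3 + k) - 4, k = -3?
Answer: -91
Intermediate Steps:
Q(b) = -10 (Q(b) = (-3 - 3) - 4 = -6 - 4 = -10)
u(R) = -21/2 - R/2 (u(R) = -(21 + R)/2 = -21/2 - R/2)
G(66, -201) + u(z(Q(1))) = -76 + (-21/2 - ½*9) = -76 + (-21/2 - 9/2) = -76 - 15 = -91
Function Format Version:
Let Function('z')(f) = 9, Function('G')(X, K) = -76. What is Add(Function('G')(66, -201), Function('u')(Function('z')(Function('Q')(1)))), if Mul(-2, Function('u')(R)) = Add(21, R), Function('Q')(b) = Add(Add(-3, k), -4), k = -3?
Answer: -91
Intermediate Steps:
Function('Q')(b) = -10 (Function('Q')(b) = Add(Add(-3, -3), -4) = Add(-6, -4) = -10)
Function('u')(R) = Add(Rational(-21, 2), Mul(Rational(-1, 2), R)) (Function('u')(R) = Mul(Rational(-1, 2), Add(21, R)) = Add(Rational(-21, 2), Mul(Rational(-1, 2), R)))
Add(Function('G')(66, -201), Function('u')(Function('z')(Function('Q')(1)))) = Add(-76, Add(Rational(-21, 2), Mul(Rational(-1, 2), 9))) = Add(-76, Add(Rational(-21, 2), Rational(-9, 2))) = Add(-76, -15) = -91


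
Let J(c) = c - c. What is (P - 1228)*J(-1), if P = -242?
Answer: 0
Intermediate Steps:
J(c) = 0
(P - 1228)*J(-1) = (-242 - 1228)*0 = -1470*0 = 0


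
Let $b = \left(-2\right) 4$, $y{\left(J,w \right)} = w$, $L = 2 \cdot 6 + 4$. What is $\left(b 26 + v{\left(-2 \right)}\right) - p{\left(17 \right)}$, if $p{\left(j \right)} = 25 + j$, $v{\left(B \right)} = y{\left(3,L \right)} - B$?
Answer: $-232$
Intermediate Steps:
$L = 16$ ($L = 12 + 4 = 16$)
$b = -8$
$v{\left(B \right)} = 16 - B$
$\left(b 26 + v{\left(-2 \right)}\right) - p{\left(17 \right)} = \left(\left(-8\right) 26 + \left(16 - -2\right)\right) - \left(25 + 17\right) = \left(-208 + \left(16 + 2\right)\right) - 42 = \left(-208 + 18\right) - 42 = -190 - 42 = -232$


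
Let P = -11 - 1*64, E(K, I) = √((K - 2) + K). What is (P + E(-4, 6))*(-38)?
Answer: 2850 - 38*I*√10 ≈ 2850.0 - 120.17*I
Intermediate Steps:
E(K, I) = √(-2 + 2*K) (E(K, I) = √((-2 + K) + K) = √(-2 + 2*K))
P = -75 (P = -11 - 64 = -75)
(P + E(-4, 6))*(-38) = (-75 + √(-2 + 2*(-4)))*(-38) = (-75 + √(-2 - 8))*(-38) = (-75 + √(-10))*(-38) = (-75 + I*√10)*(-38) = 2850 - 38*I*√10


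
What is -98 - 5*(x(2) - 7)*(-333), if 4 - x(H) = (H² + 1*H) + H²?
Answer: -21743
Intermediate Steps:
x(H) = 4 - H - 2*H² (x(H) = 4 - ((H² + 1*H) + H²) = 4 - ((H² + H) + H²) = 4 - ((H + H²) + H²) = 4 - (H + 2*H²) = 4 + (-H - 2*H²) = 4 - H - 2*H²)
-98 - 5*(x(2) - 7)*(-333) = -98 - 5*((4 - 1*2 - 2*2²) - 7)*(-333) = -98 - 5*((4 - 2 - 2*4) - 7)*(-333) = -98 - 5*((4 - 2 - 8) - 7)*(-333) = -98 - 5*(-6 - 7)*(-333) = -98 - 5*(-13)*(-333) = -98 + 65*(-333) = -98 - 21645 = -21743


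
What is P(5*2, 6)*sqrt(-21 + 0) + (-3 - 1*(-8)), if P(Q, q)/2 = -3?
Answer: 5 - 6*I*sqrt(21) ≈ 5.0 - 27.495*I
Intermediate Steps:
P(Q, q) = -6 (P(Q, q) = 2*(-3) = -6)
P(5*2, 6)*sqrt(-21 + 0) + (-3 - 1*(-8)) = -6*sqrt(-21 + 0) + (-3 - 1*(-8)) = -6*I*sqrt(21) + (-3 + 8) = -6*I*sqrt(21) + 5 = 5 - 6*I*sqrt(21)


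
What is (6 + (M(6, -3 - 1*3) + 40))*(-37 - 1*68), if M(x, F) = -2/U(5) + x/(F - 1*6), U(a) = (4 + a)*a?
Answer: -28637/6 ≈ -4772.8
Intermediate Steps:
U(a) = a*(4 + a)
M(x, F) = -2/45 + x/(-6 + F) (M(x, F) = -2*1/(5*(4 + 5)) + x/(F - 1*6) = -2/(5*9) + x/(F - 6) = -2/45 + x/(-6 + F))
(6 + (M(6, -3 - 1*3) + 40))*(-37 - 1*68) = (6 + ((12 - 2*(-3 - 1*3) + 45*6)/(45*(-6 + (-3 - 1*3))) + 40))*(-37 - 1*68) = (6 + ((12 - 2*(-3 - 3) + 270)/(45*(-6 + (-3 - 3))) + 40))*(-37 - 68) = (6 + ((12 - 2*(-6) + 270)/(45*(-6 - 6)) + 40))*(-105) = (6 + ((1/45)*(12 + 12 + 270)/(-12) + 40))*(-105) = (6 + ((1/45)*(-1/12)*294 + 40))*(-105) = (6 + (-49/90 + 40))*(-105) = (6 + 3551/90)*(-105) = (4091/90)*(-105) = -28637/6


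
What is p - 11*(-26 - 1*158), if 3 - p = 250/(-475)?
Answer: 38523/19 ≈ 2027.5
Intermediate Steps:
p = 67/19 (p = 3 - 250/(-475) = 3 - 250*(-1)/475 = 3 - 1*(-10/19) = 3 + 10/19 = 67/19 ≈ 3.5263)
p - 11*(-26 - 1*158) = 67/19 - 11*(-26 - 1*158) = 67/19 - 11*(-26 - 158) = 67/19 - 11*(-184) = 67/19 + 2024 = 38523/19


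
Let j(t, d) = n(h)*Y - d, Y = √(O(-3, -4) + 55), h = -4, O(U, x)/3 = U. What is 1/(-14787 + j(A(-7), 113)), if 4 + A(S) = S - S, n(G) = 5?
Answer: -298/4440177 - √46/44401770 ≈ -6.7267e-5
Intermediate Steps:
O(U, x) = 3*U
A(S) = -4 (A(S) = -4 + (S - S) = -4 + 0 = -4)
Y = √46 (Y = √(3*(-3) + 55) = √(-9 + 55) = √46 ≈ 6.7823)
j(t, d) = -d + 5*√46 (j(t, d) = 5*√46 - d = -d + 5*√46)
1/(-14787 + j(A(-7), 113)) = 1/(-14787 + (-1*113 + 5*√46)) = 1/(-14787 + (-113 + 5*√46)) = 1/(-14900 + 5*√46)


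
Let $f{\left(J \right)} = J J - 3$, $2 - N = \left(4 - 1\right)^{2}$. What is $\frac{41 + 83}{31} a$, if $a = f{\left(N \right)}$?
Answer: $184$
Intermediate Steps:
$N = -7$ ($N = 2 - \left(4 - 1\right)^{2} = 2 - 3^{2} = 2 - 9 = -7$)
$f{\left(J \right)} = -3 + J^{2}$ ($f{\left(J \right)} = J^{2} - 3 = -3 + J^{2}$)
$a = 46$ ($a = -3 + \left(-7\right)^{2} = -3 + 49 = 46$)
$\frac{41 + 83}{31} a = \frac{41 + 83}{31} \cdot 46 = 124 \cdot \frac{1}{31} \cdot 46 = 4 \cdot 46 = 184$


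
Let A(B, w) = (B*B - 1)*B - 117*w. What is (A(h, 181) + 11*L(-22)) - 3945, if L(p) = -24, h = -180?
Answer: -5857206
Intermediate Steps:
A(B, w) = -117*w + B*(-1 + B**2) (A(B, w) = (B**2 - 1)*B - 117*w = (-1 + B**2)*B - 117*w = B*(-1 + B**2) - 117*w = -117*w + B*(-1 + B**2))
(A(h, 181) + 11*L(-22)) - 3945 = (((-180)**3 - 1*(-180) - 117*181) + 11*(-24)) - 3945 = ((-5832000 + 180 - 21177) - 264) - 3945 = (-5852997 - 264) - 3945 = -5853261 - 3945 = -5857206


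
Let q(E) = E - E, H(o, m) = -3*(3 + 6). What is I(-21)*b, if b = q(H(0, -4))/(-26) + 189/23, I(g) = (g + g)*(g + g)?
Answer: 333396/23 ≈ 14495.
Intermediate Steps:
H(o, m) = -27 (H(o, m) = -3*9 = -27)
q(E) = 0
I(g) = 4*g² (I(g) = (2*g)*(2*g) = 4*g²)
b = 189/23 (b = 0/(-26) + 189/23 = 0*(-1/26) + 189*(1/23) = 0 + 189/23 = 189/23 ≈ 8.2174)
I(-21)*b = (4*(-21)²)*(189/23) = (4*441)*(189/23) = 1764*(189/23) = 333396/23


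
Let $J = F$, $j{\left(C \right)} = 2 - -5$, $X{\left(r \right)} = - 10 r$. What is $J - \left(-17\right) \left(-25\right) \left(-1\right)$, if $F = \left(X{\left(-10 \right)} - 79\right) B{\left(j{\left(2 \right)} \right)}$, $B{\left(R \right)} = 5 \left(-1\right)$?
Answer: $320$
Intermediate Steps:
$j{\left(C \right)} = 7$ ($j{\left(C \right)} = 2 + 5 = 7$)
$B{\left(R \right)} = -5$
$F = -105$ ($F = \left(\left(-10\right) \left(-10\right) - 79\right) \left(-5\right) = \left(100 - 79\right) \left(-5\right) = 21 \left(-5\right) = -105$)
$J = -105$
$J - \left(-17\right) \left(-25\right) \left(-1\right) = -105 - \left(-17\right) \left(-25\right) \left(-1\right) = -105 - 425 \left(-1\right) = -105 - -425 = -105 + 425 = 320$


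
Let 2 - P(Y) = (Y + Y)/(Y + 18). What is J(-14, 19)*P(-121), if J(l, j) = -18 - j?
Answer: 1332/103 ≈ 12.932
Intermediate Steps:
P(Y) = 2 - 2*Y/(18 + Y) (P(Y) = 2 - (Y + Y)/(Y + 18) = 2 - 2*Y/(18 + Y))
J(-14, 19)*P(-121) = (-18 - 1*19)*(36/(18 - 121)) = (-18 - 19)*(36/(-103)) = -1332*(-1)/103 = -37*(-36/103) = 1332/103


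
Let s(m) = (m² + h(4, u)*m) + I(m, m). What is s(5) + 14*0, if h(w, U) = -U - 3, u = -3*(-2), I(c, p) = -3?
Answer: -23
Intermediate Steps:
u = 6
h(w, U) = -3 - U
s(m) = -3 + m² - 9*m (s(m) = (m² + (-3 - 1*6)*m) - 3 = (m² + (-3 - 6)*m) - 3 = (m² - 9*m) - 3 = -3 + m² - 9*m)
s(5) + 14*0 = (-3 + 5² - 9*5) + 14*0 = (-3 + 25 - 45) + 0 = -23 + 0 = -23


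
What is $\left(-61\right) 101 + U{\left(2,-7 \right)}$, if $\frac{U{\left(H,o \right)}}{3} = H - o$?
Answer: $-6134$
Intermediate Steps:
$U{\left(H,o \right)} = - 3 o + 3 H$ ($U{\left(H,o \right)} = 3 \left(H - o\right) = - 3 o + 3 H$)
$\left(-61\right) 101 + U{\left(2,-7 \right)} = \left(-61\right) 101 + \left(\left(-3\right) \left(-7\right) + 3 \cdot 2\right) = -6161 + \left(21 + 6\right) = -6161 + 27 = -6134$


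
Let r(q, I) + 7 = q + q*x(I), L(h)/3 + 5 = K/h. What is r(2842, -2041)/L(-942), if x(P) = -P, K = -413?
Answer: -1822254098/4297 ≈ -4.2408e+5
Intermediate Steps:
L(h) = -15 - 1239/h (L(h) = -15 + 3*(-413/h) = -15 - 1239/h)
r(q, I) = -7 + q - I*q (r(q, I) = -7 + (q + q*(-I)) = -7 + (q - I*q) = -7 + q - I*q)
r(2842, -2041)/L(-942) = (-7 + 2842 - 1*(-2041)*2842)/(-15 - 1239/(-942)) = (-7 + 2842 + 5800522)/(-15 - 1239*(-1/942)) = 5803357/(-15 + 413/314) = 5803357/(-4297/314) = 5803357*(-314/4297) = -1822254098/4297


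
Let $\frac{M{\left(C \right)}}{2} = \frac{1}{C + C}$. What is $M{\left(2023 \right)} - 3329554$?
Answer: $- \frac{6735687741}{2023} \approx -3.3296 \cdot 10^{6}$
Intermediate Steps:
$M{\left(C \right)} = \frac{1}{C}$ ($M{\left(C \right)} = \frac{2}{C + C} = \frac{2}{2 C} = 2 \frac{1}{2 C} = \frac{1}{C}$)
$M{\left(2023 \right)} - 3329554 = \frac{1}{2023} - 3329554 = - \frac{6735687741}{2023}$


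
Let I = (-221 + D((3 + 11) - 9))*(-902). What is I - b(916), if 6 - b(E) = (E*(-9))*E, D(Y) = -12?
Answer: -7341344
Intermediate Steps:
I = 210166 (I = (-221 - 12)*(-902) = -233*(-902) = 210166)
b(E) = 6 + 9*E**2 (b(E) = 6 - E*(-9)*E = 6 - (-9*E)*E = 6 - (-9)*E**2 = 6 + 9*E**2)
I - b(916) = 210166 - (6 + 9*916**2) = 210166 - (6 + 9*839056) = 210166 - (6 + 7551504) = 210166 - 1*7551510 = 210166 - 7551510 = -7341344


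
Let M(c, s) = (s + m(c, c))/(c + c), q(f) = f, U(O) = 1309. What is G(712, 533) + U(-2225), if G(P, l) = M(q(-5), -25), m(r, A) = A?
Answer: 1312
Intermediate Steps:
M(c, s) = (c + s)/(2*c) (M(c, s) = (s + c)/(c + c) = (c + s)/((2*c)) = (c + s)*(1/(2*c)) = (c + s)/(2*c))
G(P, l) = 3 (G(P, l) = (½)*(-5 - 25)/(-5) = (½)*(-⅕)*(-30) = 3)
G(712, 533) + U(-2225) = 3 + 1309 = 1312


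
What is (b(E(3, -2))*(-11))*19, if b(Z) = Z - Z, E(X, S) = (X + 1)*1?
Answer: 0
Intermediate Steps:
E(X, S) = 1 + X (E(X, S) = (1 + X)*1 = 1 + X)
b(Z) = 0
(b(E(3, -2))*(-11))*19 = (0*(-11))*19 = 0*19 = 0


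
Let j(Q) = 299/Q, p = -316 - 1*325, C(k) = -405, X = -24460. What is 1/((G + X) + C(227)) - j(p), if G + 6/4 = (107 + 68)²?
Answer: 3444865/7382397 ≈ 0.46663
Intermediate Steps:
G = 61247/2 (G = -3/2 + (107 + 68)² = -3/2 + 175² = -3/2 + 30625 = 61247/2 ≈ 30624.)
p = -641 (p = -316 - 325 = -641)
1/((G + X) + C(227)) - j(p) = 1/((61247/2 - 24460) - 405) - 299/(-641) = 1/(12327/2 - 405) - 299*(-1)/641 = 1/(11517/2) - 1*(-299/641) = 2/11517 + 299/641 = 3444865/7382397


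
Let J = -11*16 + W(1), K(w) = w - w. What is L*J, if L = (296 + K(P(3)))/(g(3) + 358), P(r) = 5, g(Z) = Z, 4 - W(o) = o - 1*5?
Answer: -49728/361 ≈ -137.75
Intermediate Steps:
W(o) = 9 - o (W(o) = 4 - (o - 1*5) = 4 - (o - 5) = 4 - (-5 + o) = 4 + (5 - o) = 9 - o)
K(w) = 0
L = 296/361 (L = (296 + 0)/(3 + 358) = 296/361 ≈ 0.81994)
J = -168 (J = -11*16 + (9 - 1*1) = -176 + (9 - 1) = -176 + 8 = -168)
L*J = (296/361)*(-168) = -49728/361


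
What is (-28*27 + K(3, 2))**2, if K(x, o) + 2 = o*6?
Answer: 556516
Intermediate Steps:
K(x, o) = -2 + 6*o (K(x, o) = -2 + o*6 = -2 + 6*o)
(-28*27 + K(3, 2))**2 = (-28*27 + (-2 + 6*2))**2 = (-756 + (-2 + 12))**2 = (-756 + 10)**2 = (-746)**2 = 556516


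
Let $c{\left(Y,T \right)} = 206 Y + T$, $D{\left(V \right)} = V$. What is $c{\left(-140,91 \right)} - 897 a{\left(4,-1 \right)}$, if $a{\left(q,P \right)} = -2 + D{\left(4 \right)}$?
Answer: $-30543$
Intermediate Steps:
$a{\left(q,P \right)} = 2$ ($a{\left(q,P \right)} = -2 + 4 = 2$)
$c{\left(Y,T \right)} = T + 206 Y$
$c{\left(-140,91 \right)} - 897 a{\left(4,-1 \right)} = \left(91 + 206 \left(-140\right)\right) - 897 \cdot 2 = \left(91 - 28840\right) - 1794 = -28749 - 1794 = -30543$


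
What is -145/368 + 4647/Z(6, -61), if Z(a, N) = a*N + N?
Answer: -1772011/157136 ≈ -11.277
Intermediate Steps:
Z(a, N) = N + N*a (Z(a, N) = N*a + N = N + N*a)
-145/368 + 4647/Z(6, -61) = -145/368 + 4647/((-61*(1 + 6))) = -145*1/368 + 4647/((-61*7)) = -145/368 + 4647/(-427) = -145/368 + 4647*(-1/427) = -145/368 - 4647/427 = -1772011/157136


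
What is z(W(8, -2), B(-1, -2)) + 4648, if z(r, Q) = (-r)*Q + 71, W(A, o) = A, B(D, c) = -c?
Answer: 4703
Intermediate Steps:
z(r, Q) = 71 - Q*r (z(r, Q) = -Q*r + 71 = 71 - Q*r)
z(W(8, -2), B(-1, -2)) + 4648 = (71 - 1*(-1*(-2))*8) + 4648 = (71 - 1*2*8) + 4648 = (71 - 16) + 4648 = 55 + 4648 = 4703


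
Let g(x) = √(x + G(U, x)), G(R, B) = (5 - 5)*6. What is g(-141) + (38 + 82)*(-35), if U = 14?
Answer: -4200 + I*√141 ≈ -4200.0 + 11.874*I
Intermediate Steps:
G(R, B) = 0 (G(R, B) = 0*6 = 0)
g(x) = √x (g(x) = √(x + 0) = √x)
g(-141) + (38 + 82)*(-35) = √(-141) + (38 + 82)*(-35) = I*√141 + 120*(-35) = I*√141 - 4200 = -4200 + I*√141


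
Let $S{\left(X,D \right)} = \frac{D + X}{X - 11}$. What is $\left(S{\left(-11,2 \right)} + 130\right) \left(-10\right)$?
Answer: $- \frac{14345}{11} \approx -1304.1$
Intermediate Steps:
$S{\left(X,D \right)} = \frac{D + X}{-11 + X}$
$\left(S{\left(-11,2 \right)} + 130\right) \left(-10\right) = \left(\frac{2 - 11}{-11 - 11} + 130\right) \left(-10\right) = \left(\frac{1}{-22} \left(-9\right) + 130\right) \left(-10\right) = \left(\left(- \frac{1}{22}\right) \left(-9\right) + 130\right) \left(-10\right) = \left(\frac{9}{22} + 130\right) \left(-10\right) = \frac{2869}{22} \left(-10\right) = - \frac{14345}{11}$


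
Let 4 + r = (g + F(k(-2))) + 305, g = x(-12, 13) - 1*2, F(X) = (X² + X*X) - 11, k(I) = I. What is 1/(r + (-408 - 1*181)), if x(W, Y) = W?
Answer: -1/305 ≈ -0.0032787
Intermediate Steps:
F(X) = -11 + 2*X² (F(X) = (X² + X²) - 11 = 2*X² - 11 = -11 + 2*X²)
g = -14 (g = -12 - 1*2 = -12 - 2 = -14)
r = 284 (r = -4 + ((-14 + (-11 + 2*(-2)²)) + 305) = -4 + ((-14 + (-11 + 2*4)) + 305) = -4 + ((-14 + (-11 + 8)) + 305) = -4 + ((-14 - 3) + 305) = -4 + (-17 + 305) = -4 + 288 = 284)
1/(r + (-408 - 1*181)) = 1/(284 + (-408 - 1*181)) = 1/(284 + (-408 - 181)) = 1/(284 - 589) = 1/(-305) = -1/305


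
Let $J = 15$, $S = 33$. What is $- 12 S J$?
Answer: $-5940$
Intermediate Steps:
$- 12 S J = \left(-12\right) 33 \cdot 15 = \left(-396\right) 15 = -5940$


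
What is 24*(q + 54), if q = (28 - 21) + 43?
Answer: 2496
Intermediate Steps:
q = 50 (q = 7 + 43 = 50)
24*(q + 54) = 24*(50 + 54) = 24*104 = 2496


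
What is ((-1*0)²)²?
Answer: 0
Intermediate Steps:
((-1*0)²)² = (0²)² = 0² = 0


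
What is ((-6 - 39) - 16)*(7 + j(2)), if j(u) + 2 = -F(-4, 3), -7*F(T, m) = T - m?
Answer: -244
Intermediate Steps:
F(T, m) = -T/7 + m/7 (F(T, m) = -(T - m)/7 = -T/7 + m/7)
j(u) = -3 (j(u) = -2 - (-1/7*(-4) + (1/7)*3) = -2 - (4/7 + 3/7) = -2 - 1*1 = -2 - 1 = -3)
((-6 - 39) - 16)*(7 + j(2)) = ((-6 - 39) - 16)*(7 - 3) = (-45 - 16)*4 = -61*4 = -244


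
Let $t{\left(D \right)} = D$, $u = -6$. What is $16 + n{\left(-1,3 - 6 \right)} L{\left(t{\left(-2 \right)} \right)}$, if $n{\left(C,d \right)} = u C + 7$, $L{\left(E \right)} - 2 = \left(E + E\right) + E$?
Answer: $-36$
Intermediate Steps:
$L{\left(E \right)} = 2 + 3 E$ ($L{\left(E \right)} = 2 + \left(\left(E + E\right) + E\right) = 2 + \left(2 E + E\right) = 2 + 3 E$)
$n{\left(C,d \right)} = 7 - 6 C$ ($n{\left(C,d \right)} = - 6 C + 7 = 7 - 6 C$)
$16 + n{\left(-1,3 - 6 \right)} L{\left(t{\left(-2 \right)} \right)} = 16 + \left(7 - -6\right) \left(2 + 3 \left(-2\right)\right) = 16 + \left(7 + 6\right) \left(2 - 6\right) = 16 + 13 \left(-4\right) = 16 - 52 = -36$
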